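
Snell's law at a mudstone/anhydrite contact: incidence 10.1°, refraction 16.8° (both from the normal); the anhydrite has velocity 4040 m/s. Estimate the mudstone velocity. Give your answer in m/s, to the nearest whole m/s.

2451 m/s

Snell's law: sin 10.1°/V₁ = sin 16.8°/V₂.
V₁ = V₂·sin 10.1°/sin 16.8° = 4040 × 0.6067 = 2451.22 m/s.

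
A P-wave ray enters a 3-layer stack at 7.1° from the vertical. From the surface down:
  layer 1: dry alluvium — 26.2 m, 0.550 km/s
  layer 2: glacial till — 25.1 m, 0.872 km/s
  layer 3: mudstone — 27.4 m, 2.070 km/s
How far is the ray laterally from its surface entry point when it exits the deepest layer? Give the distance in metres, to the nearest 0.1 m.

p = sin θ₁/V₁ = sin 7.1°/0.550 = 2.2473e-01 s/km is conserved through the stack.
Layer 1: θ = 7.10°; offset = 26.2·tan 7.10° = 3.263 m.
Layer 2: sin θ = p·0.872 = 0.1960 → θ = 11.30°; offset = 25.1·tan 11.30° = 5.016 m.
Layer 3: sin θ = p·2.070 = 0.4652 → θ = 27.72°; offset = 27.4·tan 27.72° = 14.399 m.
Total horizontal offset = 22.678 m.

22.7 m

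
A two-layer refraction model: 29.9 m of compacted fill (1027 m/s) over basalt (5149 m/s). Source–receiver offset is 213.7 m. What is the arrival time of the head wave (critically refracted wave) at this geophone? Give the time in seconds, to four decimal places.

0.0986 s

t = x/V₂ + 2h·√(V₂²−V₁²)/(V₁V₂).
√(V₂²−V₁²) = √(5149²−1027²) = 5045.5 m/s; delay term = 2·29.9·5045.5/(1027·5149) = 0.05706 s.
t = 213.7/5149 + 0.05706 = 0.09856 s.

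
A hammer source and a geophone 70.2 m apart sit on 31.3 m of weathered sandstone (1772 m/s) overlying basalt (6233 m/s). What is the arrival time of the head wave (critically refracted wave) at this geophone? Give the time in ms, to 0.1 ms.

θ_c = arcsin(V₁/V₂) = arcsin(1772/6233) = 16.52°, cos θ_c = 0.9587.
Intercept time tᵢ = 2h cos θ_c / V₁ = 2·31.3·0.9587/1772 = 0.03387 s.
t = x/V₂ + tᵢ = 70.2/6233 + 0.03387 = 0.04513 s.

45.1 ms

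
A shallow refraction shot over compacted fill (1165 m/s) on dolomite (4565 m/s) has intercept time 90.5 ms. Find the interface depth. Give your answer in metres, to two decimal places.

θ_c = arcsin(1165/4565) = 14.79°; cos θ_c = 0.9669.
tᵢ = 2h cos θ_c/V₁ ⇒ h = tᵢ·V₁/(2 cos θ_c) = 0.0905·1165/(2·0.9669) = 54.52 m.

54.52 m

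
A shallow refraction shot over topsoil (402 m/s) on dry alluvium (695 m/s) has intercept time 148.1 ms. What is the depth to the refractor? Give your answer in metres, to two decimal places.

36.49 m

θ_c = arcsin(402/695) = 35.34°; cos θ_c = 0.8157.
tᵢ = 2h cos θ_c/V₁ ⇒ h = tᵢ·V₁/(2 cos θ_c) = 0.1481·402/(2·0.8157) = 36.49 m.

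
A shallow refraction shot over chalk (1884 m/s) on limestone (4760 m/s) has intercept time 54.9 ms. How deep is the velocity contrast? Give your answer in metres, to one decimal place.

θ_c = arcsin(1884/4760) = 23.32°; cos θ_c = 0.9183.
tᵢ = 2h cos θ_c/V₁ ⇒ h = tᵢ·V₁/(2 cos θ_c) = 0.0549·1884/(2·0.9183) = 56.31 m.

56.3 m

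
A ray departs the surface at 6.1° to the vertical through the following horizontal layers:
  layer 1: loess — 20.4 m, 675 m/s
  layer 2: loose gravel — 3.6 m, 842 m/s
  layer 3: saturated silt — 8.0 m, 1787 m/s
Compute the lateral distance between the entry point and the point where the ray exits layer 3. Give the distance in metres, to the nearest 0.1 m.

p = sin θ₁/V₁ = sin 6.1°/675 = 1.5743e-04 s/m is conserved through the stack.
Layer 1: θ = 6.10°; offset = 20.4·tan 6.10° = 2.180 m.
Layer 2: sin θ = p·842 = 0.1326 → θ = 7.62°; offset = 3.6·tan 7.62° = 0.481 m.
Layer 3: sin θ = p·1787 = 0.2813 → θ = 16.34°; offset = 8.0·tan 16.34° = 2.345 m.
Summing the layer offsets gives 5.007 m.

5.0 m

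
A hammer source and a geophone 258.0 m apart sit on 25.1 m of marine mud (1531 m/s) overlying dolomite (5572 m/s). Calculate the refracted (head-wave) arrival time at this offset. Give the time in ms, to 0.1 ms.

t = x/V₂ + 2h·√(V₂²−V₁²)/(V₁V₂).
√(V₂²−V₁²) = √(5572²−1531²) = 5357.5 m/s; delay term = 2·25.1·5357.5/(1531·5572) = 0.03153 s.
t = 258.0/5572 + 0.03153 = 0.07783 s.

77.8 ms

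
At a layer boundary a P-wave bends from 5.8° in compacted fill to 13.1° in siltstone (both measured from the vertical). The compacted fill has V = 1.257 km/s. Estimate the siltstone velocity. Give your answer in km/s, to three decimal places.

2.819 km/s

Snell's law: sin 5.8°/V₁ = sin 13.1°/V₂.
V₂ = V₁·sin 13.1°/sin 5.8° = 1.257 × 2.2428 = 2.819 km/s.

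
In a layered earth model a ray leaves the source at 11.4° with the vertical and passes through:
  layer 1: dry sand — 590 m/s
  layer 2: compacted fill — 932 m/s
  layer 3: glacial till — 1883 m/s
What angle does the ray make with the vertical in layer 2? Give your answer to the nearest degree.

Snell's law across each interface conserves sin θ / V, so sin θ_2 = V_2·sin θ₁/V₁.
sin θ_2 = 932 × sin 11.4° / 590 = 0.3122.
θ_2 = arcsin 0.3122 = 18.19°.

18°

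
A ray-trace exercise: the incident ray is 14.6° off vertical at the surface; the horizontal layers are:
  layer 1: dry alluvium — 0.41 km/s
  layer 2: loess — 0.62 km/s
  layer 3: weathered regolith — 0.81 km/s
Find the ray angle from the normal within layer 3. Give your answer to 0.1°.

Ray parameter p = sin 14.6° / 0.41 = 6.1480e-01 s/km.
sin θ_3 = p·V_3 = 6.1480e-01 × 0.81 = 0.4980.
θ_3 = arcsin 0.4980 = 29.87°.

29.9°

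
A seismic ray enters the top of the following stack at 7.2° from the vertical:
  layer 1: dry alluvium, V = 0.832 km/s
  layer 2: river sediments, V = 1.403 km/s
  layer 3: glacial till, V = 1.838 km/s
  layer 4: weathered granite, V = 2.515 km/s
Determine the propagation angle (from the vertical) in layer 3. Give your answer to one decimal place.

Ray parameter p = sin 7.2° / 0.832 = 1.5064e-01 s/km.
sin θ_3 = p·V_3 = 1.5064e-01 × 1.838 = 0.2769.
θ_3 = arcsin 0.2769 = 16.07°.

16.1°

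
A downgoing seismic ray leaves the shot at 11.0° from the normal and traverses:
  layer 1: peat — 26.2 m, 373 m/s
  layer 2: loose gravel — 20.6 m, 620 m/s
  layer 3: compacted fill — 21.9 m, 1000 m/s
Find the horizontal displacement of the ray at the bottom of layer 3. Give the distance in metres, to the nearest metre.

p = sin θ₁/V₁ = sin 11.0°/373 = 5.1155e-04 s/m is conserved through the stack.
Layer 1: θ = 11.00°; offset = 26.2·tan 11.00° = 5.093 m.
Layer 2: sin θ = p·620 = 0.3172 → θ = 18.49°; offset = 20.6·tan 18.49° = 6.889 m.
Layer 3: sin θ = p·1000 = 0.5116 → θ = 30.77°; offset = 21.9·tan 30.77° = 13.038 m.
Total horizontal offset = 25.020 m.

25 m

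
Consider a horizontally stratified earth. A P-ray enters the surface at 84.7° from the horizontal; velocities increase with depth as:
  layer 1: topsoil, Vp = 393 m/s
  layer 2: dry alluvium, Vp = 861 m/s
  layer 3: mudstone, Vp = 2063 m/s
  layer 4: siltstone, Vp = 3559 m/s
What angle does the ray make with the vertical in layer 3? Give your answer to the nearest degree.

From the normal: θ₁ = 90° − 84.7° = 5.3°.
Ray parameter p = sin 5.3° / 393 = 2.3504e-04 s/m.
sin θ_3 = p·V_3 = 2.3504e-04 × 2063 = 0.4849.
θ_3 = arcsin 0.4849 = 29.01°.

29°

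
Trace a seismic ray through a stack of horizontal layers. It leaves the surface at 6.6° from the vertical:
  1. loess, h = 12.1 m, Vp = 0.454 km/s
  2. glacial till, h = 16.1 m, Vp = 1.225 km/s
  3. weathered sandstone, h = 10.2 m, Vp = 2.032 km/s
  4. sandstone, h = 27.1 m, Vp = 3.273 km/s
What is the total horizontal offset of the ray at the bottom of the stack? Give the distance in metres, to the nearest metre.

p = sin θ₁/V₁ = sin 6.6°/0.454 = 2.5317e-01 s/km is conserved through the stack.
Layer 1: θ = 6.60°; offset = 12.1·tan 6.60° = 1.400 m.
Layer 2: sin θ = p·1.225 = 0.3101 → θ = 18.07°; offset = 16.1·tan 18.07° = 5.252 m.
Layer 3: sin θ = p·2.032 = 0.5144 → θ = 30.96°; offset = 10.2·tan 30.96° = 6.119 m.
Layer 4: sin θ = p·3.273 = 0.8286 → θ = 55.96°; offset = 27.1·tan 55.96° = 40.111 m.
Total horizontal offset = 52.882 m.

53 m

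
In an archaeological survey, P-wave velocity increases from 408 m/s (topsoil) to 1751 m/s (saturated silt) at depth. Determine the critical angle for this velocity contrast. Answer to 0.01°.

13.47°

Critical incidence: sin θ_c = V₁/V₂ = 408/1751 = 0.2330.
θ_c = arcsin 0.2330 = 13.47°.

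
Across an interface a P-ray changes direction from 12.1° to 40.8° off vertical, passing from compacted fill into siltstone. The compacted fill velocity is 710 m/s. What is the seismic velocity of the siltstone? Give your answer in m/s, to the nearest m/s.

2213 m/s

sin 12.1° = 0.2096; sin 40.8° = 0.6534.
V₂ = V₁·(sin θ₂/sin θ₁) = 710·(0.6534/0.2096) = 2213.20 m/s.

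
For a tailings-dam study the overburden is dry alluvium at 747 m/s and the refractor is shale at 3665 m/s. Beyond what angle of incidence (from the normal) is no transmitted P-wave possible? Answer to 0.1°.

Critical incidence: sin θ_c = V₁/V₂ = 747/3665 = 0.2038.
θ_c = arcsin 0.2038 = 11.76°.

11.8°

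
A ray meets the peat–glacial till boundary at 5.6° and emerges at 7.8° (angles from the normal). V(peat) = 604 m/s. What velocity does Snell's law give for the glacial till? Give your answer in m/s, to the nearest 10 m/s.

840 m/s

Snell's law: sin 5.6°/V₁ = sin 7.8°/V₂.
V₂ = V₁·sin 7.8°/sin 5.6° = 604 × 1.3908 = 840.03 m/s.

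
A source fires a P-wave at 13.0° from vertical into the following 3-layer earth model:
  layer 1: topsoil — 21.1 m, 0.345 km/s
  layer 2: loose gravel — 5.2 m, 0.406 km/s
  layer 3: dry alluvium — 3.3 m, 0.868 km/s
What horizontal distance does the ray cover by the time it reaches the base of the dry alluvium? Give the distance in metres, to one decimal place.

8.6 m

Apply Snell's law at each interface; in layer i the horizontal offset is hᵢ·tan θᵢ.
Layer 1: θ = 13.00°; offset = 21.1·tan 13.00° = 4.871 m.
Layer 2: sin θ = 0.406·sin 13.0°/0.345 = 0.2647, θ = 15.35°; offset = 5.2·tan 15.35° = 1.427 m.
Layer 3: sin θ = 0.868·sin 13.0°/0.345 = 0.5660, θ = 34.47°; offset = 3.3·tan 34.47° = 2.265 m.
Σ offsets = 8.564 m.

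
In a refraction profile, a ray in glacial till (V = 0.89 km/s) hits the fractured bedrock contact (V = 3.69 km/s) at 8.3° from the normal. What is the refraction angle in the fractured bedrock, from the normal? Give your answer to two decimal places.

sin θ₁/V₁ = sin θ₂/V₂ ⇒ sin θ₂ = 3.69·sin 8.3°/0.89 = 3.69·0.1444/0.89 = 0.5985.
θ₂ = arcsin 0.5985 = 36.76° from the normal.

36.76°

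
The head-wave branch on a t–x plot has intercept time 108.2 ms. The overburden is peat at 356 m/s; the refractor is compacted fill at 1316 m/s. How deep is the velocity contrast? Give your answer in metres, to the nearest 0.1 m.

20.0 m

θ_c = arcsin(356/1316) = 15.70°; cos θ_c = 0.9627.
tᵢ = 2h cos θ_c/V₁ ⇒ h = tᵢ·V₁/(2 cos θ_c) = 0.1082·356/(2·0.9627) = 20.01 m.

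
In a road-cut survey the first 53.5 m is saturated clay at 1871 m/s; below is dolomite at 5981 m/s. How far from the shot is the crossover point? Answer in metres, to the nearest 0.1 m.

x_cross = 2h·√((V₂+V₁)/(V₂−V₁)).
(V₂+V₁)/(V₂−V₁) = (5981+1871)/(5981−1871) = 1.9105; √ = 1.3822.
x_cross = 2·53.5·1.3822 = 147.89 m.

147.9 m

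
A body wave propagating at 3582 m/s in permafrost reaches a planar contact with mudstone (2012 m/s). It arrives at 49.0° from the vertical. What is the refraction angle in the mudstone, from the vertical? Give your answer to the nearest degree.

sin θ₁/V₁ = sin θ₂/V₂ ⇒ sin θ₂ = 2012·sin 49.0°/3582 = 2012·0.7547/3582 = 0.4239.
θ₂ = arcsin 0.4239 = 25.08° from the normal.

25°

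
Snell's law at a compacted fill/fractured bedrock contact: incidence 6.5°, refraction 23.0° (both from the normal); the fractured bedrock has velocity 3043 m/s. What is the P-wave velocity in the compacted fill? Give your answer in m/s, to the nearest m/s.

sin 6.5° = 0.1132; sin 23.0° = 0.3907.
V₁ = V₂·(sin θ₁/sin θ₂) = 3043·(0.1132/0.3907) = 881.62 m/s.

882 m/s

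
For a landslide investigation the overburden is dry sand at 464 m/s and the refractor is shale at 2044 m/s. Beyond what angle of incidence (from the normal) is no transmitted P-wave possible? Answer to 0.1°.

13.1°

Critical incidence: sin θ_c = V₁/V₂ = 464/2044 = 0.2270.
θ_c = arcsin 0.2270 = 13.12°.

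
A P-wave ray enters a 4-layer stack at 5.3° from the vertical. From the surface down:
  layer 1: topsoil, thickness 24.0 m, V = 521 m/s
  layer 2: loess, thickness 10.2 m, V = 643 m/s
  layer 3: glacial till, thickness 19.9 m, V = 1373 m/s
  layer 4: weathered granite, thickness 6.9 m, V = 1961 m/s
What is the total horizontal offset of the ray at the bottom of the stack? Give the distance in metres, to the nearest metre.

11 m

Apply Snell's law at each interface; in layer i the horizontal offset is hᵢ·tan θᵢ.
Layer 1: θ = 5.30°; offset = 24.0·tan 5.30° = 2.226 m.
Layer 2: sin θ = 643·sin 5.3°/521 = 0.1140, θ = 6.55°; offset = 10.2·tan 6.55° = 1.170 m.
Layer 3: sin θ = 1373·sin 5.3°/521 = 0.2434, θ = 14.09°; offset = 19.9·tan 14.09° = 4.994 m.
Layer 4: sin θ = 1961·sin 5.3°/521 = 0.3477, θ = 20.35°; offset = 6.9·tan 20.35° = 2.559 m.
Σ offsets = 10.950 m.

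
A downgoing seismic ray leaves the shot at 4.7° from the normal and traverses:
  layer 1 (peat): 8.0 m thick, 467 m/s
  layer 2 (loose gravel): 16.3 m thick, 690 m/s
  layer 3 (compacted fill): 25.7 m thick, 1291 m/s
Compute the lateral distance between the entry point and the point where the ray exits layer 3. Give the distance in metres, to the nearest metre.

9 m

Ray parameter p = sin 4.7° / 467 m/s = 1.7546e-04 s/m.
Layer 1: θ = 4.70°; offset = 8.0·tan 4.70° = 0.658 m.
Layer 2: sin θ = p·690 = 0.1211 → θ = 6.95°; offset = 16.3·tan 6.95° = 1.988 m.
Layer 3: sin θ = p·1291 = 0.2265 → θ = 13.09°; offset = 25.7·tan 13.09° = 5.977 m.
Total horizontal offset = 8.623 m.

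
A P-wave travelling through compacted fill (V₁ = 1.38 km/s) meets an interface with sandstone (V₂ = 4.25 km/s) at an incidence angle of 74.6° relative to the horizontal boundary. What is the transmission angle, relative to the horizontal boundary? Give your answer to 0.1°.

Angle from the normal: 90° − 74.6° = 15.4°.
Snell's law: sin θ₂ = (V₂/V₁)·sin θ₁ = (4.25/1.38)·sin 15.4° = 0.8178.
θ₂ = sin⁻¹(0.8178) = 54.87° (from vertical).
From the interface: 90° − 54.87° = 35.13°.

35.1°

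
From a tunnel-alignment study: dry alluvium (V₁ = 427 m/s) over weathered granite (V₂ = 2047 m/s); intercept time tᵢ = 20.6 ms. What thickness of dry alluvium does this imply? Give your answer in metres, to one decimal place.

4.5 m

h = tᵢ·V₁·V₂ / (2·√(V₂²−V₁²)).
√(V₂²−V₁²) = √(2047² − 427²) = 2002.0 m/s.
h = 0.0206 s × 427 × 2047 / (2 × 2002.0) = 4.50 m.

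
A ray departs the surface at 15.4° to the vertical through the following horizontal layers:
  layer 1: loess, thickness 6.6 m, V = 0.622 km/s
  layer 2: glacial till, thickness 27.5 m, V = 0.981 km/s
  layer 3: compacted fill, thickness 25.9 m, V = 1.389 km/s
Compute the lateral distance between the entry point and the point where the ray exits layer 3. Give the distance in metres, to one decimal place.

Apply Snell's law at each interface; in layer i the horizontal offset is hᵢ·tan θᵢ.
Layer 1: θ = 15.40°; offset = 6.6·tan 15.40° = 1.818 m.
Layer 2: sin θ = 0.981·sin 15.4°/0.622 = 0.4188, θ = 24.76°; offset = 27.5·tan 24.76° = 12.684 m.
Layer 3: sin θ = 1.389·sin 15.4°/0.622 = 0.5930, θ = 36.37°; offset = 25.9·tan 36.37° = 19.075 m.
Σ offsets = 33.577 m.

33.6 m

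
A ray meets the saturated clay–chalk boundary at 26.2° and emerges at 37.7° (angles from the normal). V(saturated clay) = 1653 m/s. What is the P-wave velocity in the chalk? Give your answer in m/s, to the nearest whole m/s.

2290 m/s

sin 26.2° = 0.4415; sin 37.7° = 0.6115.
V₂ = V₁·(sin θ₂/sin θ₁) = 1653·(0.6115/0.4415) = 2289.56 m/s.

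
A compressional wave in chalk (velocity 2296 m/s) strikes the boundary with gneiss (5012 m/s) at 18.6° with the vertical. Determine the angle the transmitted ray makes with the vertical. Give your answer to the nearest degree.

44°

sin θ₁/V₁ = sin θ₂/V₂ ⇒ sin θ₂ = 5012·sin 18.6°/2296 = 5012·0.3190/2296 = 0.6963.
θ₂ = sin⁻¹(0.6963) = 44.13° (from vertical).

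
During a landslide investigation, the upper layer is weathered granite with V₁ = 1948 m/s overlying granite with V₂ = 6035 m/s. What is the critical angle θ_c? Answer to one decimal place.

18.8°

Critical incidence: sin θ_c = V₁/V₂ = 1948/6035 = 0.3228.
θ_c = arcsin 0.3228 = 18.83°.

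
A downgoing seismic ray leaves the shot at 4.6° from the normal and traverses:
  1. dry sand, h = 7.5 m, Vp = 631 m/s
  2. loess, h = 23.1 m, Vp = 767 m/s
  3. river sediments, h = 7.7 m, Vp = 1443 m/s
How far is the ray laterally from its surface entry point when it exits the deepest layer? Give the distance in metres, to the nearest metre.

4 m

p = sin θ₁/V₁ = sin 4.6°/631 = 1.2710e-04 s/m is conserved through the stack.
Layer 1: θ = 4.60°; offset = 7.5·tan 4.60° = 0.603 m.
Layer 2: sin θ = p·767 = 0.0975 → θ = 5.59°; offset = 23.1·tan 5.59° = 2.263 m.
Layer 3: sin θ = p·1443 = 0.1834 → θ = 10.57°; offset = 7.7·tan 10.57° = 1.437 m.
Summing the layer offsets gives 4.303 m.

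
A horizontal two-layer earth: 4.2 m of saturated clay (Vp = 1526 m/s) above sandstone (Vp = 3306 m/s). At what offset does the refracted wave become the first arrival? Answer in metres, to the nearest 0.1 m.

x_cross = 2h·√((V₂+V₁)/(V₂−V₁)).
(V₂+V₁)/(V₂−V₁) = (3306+1526)/(3306−1526) = 2.7146; √ = 1.6476.
x_cross = 2·4.2·1.6476 = 13.84 m.

13.8 m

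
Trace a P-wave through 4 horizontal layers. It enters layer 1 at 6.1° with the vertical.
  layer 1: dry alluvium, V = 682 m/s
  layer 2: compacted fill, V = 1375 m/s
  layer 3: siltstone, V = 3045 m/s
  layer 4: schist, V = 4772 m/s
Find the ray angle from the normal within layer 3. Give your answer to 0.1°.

28.3°

Ray parameter p = sin 6.1° / 682 = 1.5581e-04 s/m.
sin θ_3 = p·V_3 = 1.5581e-04 × 3045 = 0.4744.
θ_3 = 28.32° from the vertical.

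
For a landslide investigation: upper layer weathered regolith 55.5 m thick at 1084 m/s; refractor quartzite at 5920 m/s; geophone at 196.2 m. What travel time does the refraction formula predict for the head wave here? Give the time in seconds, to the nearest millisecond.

t = x/V₂ + 2h·√(V₂²−V₁²)/(V₁V₂).
√(V₂²−V₁²) = √(5920²−1084²) = 5819.9 m/s; delay term = 2·55.5·5819.9/(1084·5920) = 0.10067 s.
t = 196.2/5920 + 0.10067 = 0.13381 s.

0.134 s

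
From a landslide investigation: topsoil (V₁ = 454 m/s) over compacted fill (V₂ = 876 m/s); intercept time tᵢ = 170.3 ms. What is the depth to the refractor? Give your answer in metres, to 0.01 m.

θ_c = arcsin(454/876) = 31.22°; cos θ_c = 0.8552.
tᵢ = 2h cos θ_c/V₁ ⇒ h = tᵢ·V₁/(2 cos θ_c) = 0.1703·454/(2·0.8552) = 45.20 m.

45.20 m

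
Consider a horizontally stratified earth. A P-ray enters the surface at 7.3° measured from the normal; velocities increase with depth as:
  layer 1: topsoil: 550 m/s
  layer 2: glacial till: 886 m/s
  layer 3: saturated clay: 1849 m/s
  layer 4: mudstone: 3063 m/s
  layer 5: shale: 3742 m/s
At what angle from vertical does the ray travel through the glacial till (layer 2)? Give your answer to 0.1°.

11.8°

Ray parameter p = sin 7.3° / 550 = 2.3103e-04 s/m.
sin θ_2 = p·V_2 = 2.3103e-04 × 886 = 0.2047.
θ_2 = arcsin 0.2047 = 11.81°.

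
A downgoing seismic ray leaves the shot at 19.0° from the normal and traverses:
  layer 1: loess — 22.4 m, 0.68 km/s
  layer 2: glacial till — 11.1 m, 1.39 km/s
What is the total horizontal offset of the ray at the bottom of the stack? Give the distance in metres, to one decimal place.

Apply Snell's law at each interface; in layer i the horizontal offset is hᵢ·tan θᵢ.
Layer 1: θ = 19.00°; offset = 22.4·tan 19.00° = 7.713 m.
Layer 2: sin θ = 1.39·sin 19.0°/0.68 = 0.6655, θ = 41.72°; offset = 11.1·tan 41.72° = 9.897 m.
Total horizontal offset = 17.610 m.

17.6 m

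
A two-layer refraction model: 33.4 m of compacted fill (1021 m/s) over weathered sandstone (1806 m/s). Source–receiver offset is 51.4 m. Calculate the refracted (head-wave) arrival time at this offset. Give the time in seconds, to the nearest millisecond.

0.082 s

t = x/V₂ + 2h·√(V₂²−V₁²)/(V₁V₂).
√(V₂²−V₁²) = √(1806²−1021²) = 1489.7 m/s; delay term = 2·33.4·1489.7/(1021·1806) = 0.05397 s.
t = 51.4/1806 + 0.05397 = 0.08243 s.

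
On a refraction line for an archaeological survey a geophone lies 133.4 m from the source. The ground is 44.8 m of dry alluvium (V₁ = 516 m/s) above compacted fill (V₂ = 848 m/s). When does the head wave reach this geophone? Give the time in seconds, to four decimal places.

t = x/V₂ + 2h·√(V₂²−V₁²)/(V₁V₂).
√(V₂²−V₁²) = √(848²−516²) = 672.9 m/s; delay term = 2·44.8·672.9/(516·848) = 0.13780 s.
t = 133.4/848 + 0.13780 = 0.29511 s.

0.2951 s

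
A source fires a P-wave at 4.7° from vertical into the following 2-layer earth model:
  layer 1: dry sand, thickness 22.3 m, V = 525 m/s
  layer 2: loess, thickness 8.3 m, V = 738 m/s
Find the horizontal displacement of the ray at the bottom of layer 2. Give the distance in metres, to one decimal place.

2.8 m

Ray parameter p = sin 4.7° / 525 m/s = 1.5607e-04 s/m.
Layer 1: θ = 4.70°; offset = 22.3·tan 4.70° = 1.833 m.
Layer 2: sin θ = p·738 = 0.1152 → θ = 6.61°; offset = 8.3·tan 6.61° = 0.962 m.
Summing the layer offsets gives 2.796 m.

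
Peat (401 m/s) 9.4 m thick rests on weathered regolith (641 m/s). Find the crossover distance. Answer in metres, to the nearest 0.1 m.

θ_c = arcsin(401/641) = 38.73°, so cos θ_c = 0.7802 and tᵢ = 2h cos θ_c/V₁ = 0.0366 s.
At crossover x/V₁ = x/V₂ + tᵢ ⇒ x = tᵢ/(1/V₁ − 1/V₂) = 0.03658/(2.4938e-03 − 1.5601e-03) = 39.17 m.

39.2 m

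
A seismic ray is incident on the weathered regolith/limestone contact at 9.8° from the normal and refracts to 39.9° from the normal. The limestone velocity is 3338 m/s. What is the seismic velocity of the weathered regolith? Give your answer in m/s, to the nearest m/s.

886 m/s

sin 9.8° = 0.1702; sin 39.9° = 0.6414.
V₁ = V₂·(sin θ₁/sin θ₂) = 3338·(0.1702/0.6414) = 885.74 m/s.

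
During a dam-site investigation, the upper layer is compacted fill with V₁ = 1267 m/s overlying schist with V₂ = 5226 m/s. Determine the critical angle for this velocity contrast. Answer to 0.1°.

Critical incidence: sin θ_c = V₁/V₂ = 1267/5226 = 0.2424.
θ_c = arcsin 0.2424 = 14.03°.

14.0°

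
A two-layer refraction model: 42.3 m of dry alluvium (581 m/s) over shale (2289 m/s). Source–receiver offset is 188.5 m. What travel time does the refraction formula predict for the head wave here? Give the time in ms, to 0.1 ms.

t = x/V₂ + 2h·√(V₂²−V₁²)/(V₁V₂).
√(V₂²−V₁²) = √(2289²−581²) = 2214.0 m/s; delay term = 2·42.3·2214.0/(581·2289) = 0.14084 s.
t = 188.5/2289 + 0.14084 = 0.22319 s.

223.2 ms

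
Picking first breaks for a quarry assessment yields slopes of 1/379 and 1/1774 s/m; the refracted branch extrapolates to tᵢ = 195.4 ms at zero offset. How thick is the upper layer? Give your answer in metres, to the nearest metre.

θ_c = arcsin(379/1774) = 12.34°; cos θ_c = 0.9769.
tᵢ = 2h cos θ_c/V₁ ⇒ h = tᵢ·V₁/(2 cos θ_c) = 0.1954·379/(2·0.9769) = 37.90 m.

38 m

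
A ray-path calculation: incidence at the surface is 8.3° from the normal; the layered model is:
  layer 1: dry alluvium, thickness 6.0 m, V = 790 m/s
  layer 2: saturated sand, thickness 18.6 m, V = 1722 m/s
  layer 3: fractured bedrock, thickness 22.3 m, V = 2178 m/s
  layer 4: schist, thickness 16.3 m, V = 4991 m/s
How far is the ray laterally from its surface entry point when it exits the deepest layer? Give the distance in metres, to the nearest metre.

Apply Snell's law at each interface; in layer i the horizontal offset is hᵢ·tan θᵢ.
Layer 1: θ = 8.30°; offset = 6.0·tan 8.30° = 0.875 m.
Layer 2: sin θ = 1722·sin 8.3°/790 = 0.3147, θ = 18.34°; offset = 18.6·tan 18.34° = 6.166 m.
Layer 3: sin θ = 2178·sin 8.3°/790 = 0.3980, θ = 23.45°; offset = 22.3·tan 23.45° = 9.674 m.
Layer 4: sin θ = 4991·sin 8.3°/790 = 0.9120, θ = 65.78°; offset = 16.3·tan 65.78° = 36.241 m.
Σ offsets = 52.957 m.

53 m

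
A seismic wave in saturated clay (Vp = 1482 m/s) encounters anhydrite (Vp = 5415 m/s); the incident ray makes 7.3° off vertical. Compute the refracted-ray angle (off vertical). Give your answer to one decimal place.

27.7°

sin θ₁/V₁ = sin θ₂/V₂ ⇒ sin θ₂ = 5415·sin 7.3°/1482 = 5415·0.1271/1482 = 0.4643.
θ₂ = arcsin 0.4643 = 27.66° from the normal.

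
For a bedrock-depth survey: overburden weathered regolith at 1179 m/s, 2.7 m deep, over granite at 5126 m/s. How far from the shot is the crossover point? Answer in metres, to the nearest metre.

7 m

x_cross = 2h·√((V₂+V₁)/(V₂−V₁)).
(V₂+V₁)/(V₂−V₁) = (5126+1179)/(5126−1179) = 1.5974; √ = 1.2639.
x_cross = 2·2.7·1.2639 = 6.83 m.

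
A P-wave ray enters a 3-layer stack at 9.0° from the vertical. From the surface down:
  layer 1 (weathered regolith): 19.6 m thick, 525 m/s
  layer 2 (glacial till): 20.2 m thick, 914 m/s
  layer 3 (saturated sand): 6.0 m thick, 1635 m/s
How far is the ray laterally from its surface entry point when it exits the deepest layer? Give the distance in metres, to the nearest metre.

p = sin θ₁/V₁ = sin 9.0°/525 = 2.9797e-04 s/m is conserved through the stack.
Layer 1: θ = 9.00°; offset = 19.6·tan 9.00° = 3.104 m.
Layer 2: sin θ = p·914 = 0.2723 → θ = 15.80°; offset = 20.2·tan 15.80° = 5.717 m.
Layer 3: sin θ = p·1635 = 0.4872 → θ = 29.16°; offset = 6.0·tan 29.16° = 3.347 m.
Total horizontal offset = 12.169 m.

12 m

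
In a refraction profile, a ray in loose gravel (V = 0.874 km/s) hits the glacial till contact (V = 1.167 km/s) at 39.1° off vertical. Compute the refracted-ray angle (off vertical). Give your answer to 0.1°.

Snell's law: sin θ₂ = (V₂/V₁)·sin θ₁ = (1.167/0.874)·sin 39.1° = 0.8421.
θ₂ = sin⁻¹(0.8421) = 57.36° (from vertical).

57.4°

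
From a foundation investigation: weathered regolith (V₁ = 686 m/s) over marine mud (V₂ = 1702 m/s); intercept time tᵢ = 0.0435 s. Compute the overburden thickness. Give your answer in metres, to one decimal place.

16.3 m

h = tᵢ·V₁·V₂ / (2·√(V₂²−V₁²)).
√(V₂²−V₁²) = √(1702² − 686²) = 1557.6 m/s.
h = 0.0435 s × 686 × 1702 / (2 × 1557.6) = 16.30 m.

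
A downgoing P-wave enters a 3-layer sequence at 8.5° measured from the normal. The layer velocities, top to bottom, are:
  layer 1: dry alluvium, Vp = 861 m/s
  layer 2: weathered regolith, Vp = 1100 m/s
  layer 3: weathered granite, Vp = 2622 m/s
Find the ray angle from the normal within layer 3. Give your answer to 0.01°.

Snell's law across each interface conserves sin θ / V, so sin θ_3 = V_3·sin θ₁/V₁.
sin θ_3 = 2622 × sin 8.5° / 861 = 0.4501.
θ_3 = arcsin 0.4501 = 26.75°.

26.75°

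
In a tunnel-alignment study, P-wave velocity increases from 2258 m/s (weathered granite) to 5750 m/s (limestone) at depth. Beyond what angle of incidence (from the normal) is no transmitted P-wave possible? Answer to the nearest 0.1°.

Critical incidence: sin θ_c = V₁/V₂ = 2258/5750 = 0.3927.
θ_c = arcsin 0.3927 = 23.12°.

23.1°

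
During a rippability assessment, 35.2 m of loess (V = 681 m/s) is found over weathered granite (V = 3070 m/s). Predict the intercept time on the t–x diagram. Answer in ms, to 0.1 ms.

100.8 ms

θ_c = arcsin(V₁/V₂) = arcsin(681/3070) = 12.82°; cos θ_c = 0.9751.
tᵢ = 2h·cos θ_c / V₁ = 2·35.2·0.9751 / 681 = 0.10080 s.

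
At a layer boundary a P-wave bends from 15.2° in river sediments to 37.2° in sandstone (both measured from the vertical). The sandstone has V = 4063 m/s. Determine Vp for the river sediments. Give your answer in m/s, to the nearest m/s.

Snell's law: sin 15.2°/V₁ = sin 37.2°/V₂.
V₁ = V₂·sin 15.2°/sin 37.2° = 4063 × 0.4337 = 1761.95 m/s.

1762 m/s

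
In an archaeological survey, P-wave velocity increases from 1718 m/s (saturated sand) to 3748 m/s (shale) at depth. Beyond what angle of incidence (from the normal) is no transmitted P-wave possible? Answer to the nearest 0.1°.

Critical incidence: sin θ_c = V₁/V₂ = 1718/3748 = 0.4584.
θ_c = arcsin 0.4584 = 27.28°.

27.3°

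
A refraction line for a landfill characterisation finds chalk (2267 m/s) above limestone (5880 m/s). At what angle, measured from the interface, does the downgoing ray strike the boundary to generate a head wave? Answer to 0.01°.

67.32°

Critical incidence: sin θ_c = V₁/V₂ = 2267/5880 = 0.3855.
θ_c = arcsin 0.3855 = 22.68°.
Measured from the interface: 90° − 22.68° = 67.32°.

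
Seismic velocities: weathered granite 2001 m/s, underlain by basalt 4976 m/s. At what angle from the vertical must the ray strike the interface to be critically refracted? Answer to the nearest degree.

24°

At critical incidence the refracted ray runs along the interface (θ₂ = 90°), so sin θ_c = V₁/V₂.
θ_c = arcsin(2001/4976) = arcsin 0.4021 = 23.71°.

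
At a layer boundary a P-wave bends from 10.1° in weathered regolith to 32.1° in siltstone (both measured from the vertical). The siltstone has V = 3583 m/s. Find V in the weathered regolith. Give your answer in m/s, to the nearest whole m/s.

sin 10.1° = 0.1754; sin 32.1° = 0.5314.
V₁ = V₂·(sin θ₁/sin θ₂) = 3583·(0.1754/0.5314) = 1182.43 m/s.

1182 m/s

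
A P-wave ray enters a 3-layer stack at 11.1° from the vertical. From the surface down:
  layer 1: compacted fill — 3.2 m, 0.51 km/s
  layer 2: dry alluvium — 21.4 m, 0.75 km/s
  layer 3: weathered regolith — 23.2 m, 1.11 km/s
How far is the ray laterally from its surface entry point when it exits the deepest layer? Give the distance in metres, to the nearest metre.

Ray parameter p = sin 11.1° / 0.51 km/s = 3.7749e-01 s/km.
Layer 1: θ = 11.10°; offset = 3.2·tan 11.10° = 0.628 m.
Layer 2: sin θ = p·0.75 = 0.2831 → θ = 16.45°; offset = 21.4·tan 16.45° = 6.317 m.
Layer 3: sin θ = p·1.11 = 0.4190 → θ = 24.77°; offset = 23.2·tan 24.77° = 10.706 m.
Summing the layer offsets gives 17.652 m.

18 m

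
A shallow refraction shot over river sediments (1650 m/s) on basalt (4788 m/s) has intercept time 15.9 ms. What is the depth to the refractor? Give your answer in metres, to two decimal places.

13.97 m

h = tᵢ·V₁·V₂ / (2·√(V₂²−V₁²)).
√(V₂²−V₁²) = √(4788² − 1650²) = 4494.7 m/s.
h = 0.0159 s × 1650 × 4788 / (2 × 4494.7) = 13.97 m.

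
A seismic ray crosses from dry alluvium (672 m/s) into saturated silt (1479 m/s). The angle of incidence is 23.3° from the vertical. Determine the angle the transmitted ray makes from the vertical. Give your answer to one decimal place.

sin θ₁/V₁ = sin θ₂/V₂ ⇒ sin θ₂ = 1479·sin 23.3°/672 = 1479·0.3955/672 = 0.8706.
θ₂ = sin⁻¹(0.8706) = 60.52° (from vertical).

60.5°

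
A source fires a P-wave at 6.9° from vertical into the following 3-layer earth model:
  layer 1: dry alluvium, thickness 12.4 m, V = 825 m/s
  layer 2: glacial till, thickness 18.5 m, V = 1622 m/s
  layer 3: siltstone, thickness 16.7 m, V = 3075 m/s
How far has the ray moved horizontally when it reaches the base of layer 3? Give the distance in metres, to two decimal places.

Apply Snell's law at each interface; in layer i the horizontal offset is hᵢ·tan θᵢ.
Layer 1: θ = 6.90°; offset = 12.4·tan 6.90° = 1.5006 m.
Layer 2: sin θ = 1622·sin 6.9°/825 = 0.2362, θ = 13.66°; offset = 18.5·tan 13.66° = 4.4969 m.
Layer 3: sin θ = 3075·sin 6.9°/825 = 0.4478, θ = 26.60°; offset = 16.7·tan 26.60° = 8.3633 m.
Summing the layer offsets gives 14.3607 m.

14.36 m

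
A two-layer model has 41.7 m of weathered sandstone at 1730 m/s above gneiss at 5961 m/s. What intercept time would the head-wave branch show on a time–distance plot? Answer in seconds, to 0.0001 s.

tᵢ = 2h·√(V₂²−V₁²)/(V₁V₂).
√(V₂²−V₁²) = √(5961²−1730²) = 5704.4 m/s.
tᵢ = 2·41.7·5704.4/(1730·5961) = 0.04613 s.

0.0461 s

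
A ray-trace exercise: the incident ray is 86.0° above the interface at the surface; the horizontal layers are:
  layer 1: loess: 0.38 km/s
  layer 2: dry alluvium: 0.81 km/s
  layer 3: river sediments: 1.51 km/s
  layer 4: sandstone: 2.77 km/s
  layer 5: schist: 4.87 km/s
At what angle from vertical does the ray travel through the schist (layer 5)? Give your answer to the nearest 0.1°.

From the normal: θ₁ = 90° − 86.0° = 4.0°.
Ray parameter p = sin 4.0° / 0.38 = 1.8357e-01 s/km.
sin θ_5 = p·V_5 = 1.8357e-01 × 4.87 = 0.8940.
θ_5 = arcsin 0.8940 = 63.38°.

63.4°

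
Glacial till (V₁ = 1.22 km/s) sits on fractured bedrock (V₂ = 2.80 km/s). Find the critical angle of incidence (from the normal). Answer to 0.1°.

Critical incidence: sin θ_c = V₁/V₂ = 1.22/2.80 = 0.4357.
θ_c = arcsin 0.4357 = 25.83°.

25.8°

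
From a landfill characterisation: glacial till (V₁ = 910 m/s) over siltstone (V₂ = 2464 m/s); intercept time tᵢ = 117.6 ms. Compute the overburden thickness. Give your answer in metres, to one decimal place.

57.6 m

θ_c = arcsin(910/2464) = 21.67°; cos θ_c = 0.9293.
tᵢ = 2h cos θ_c/V₁ ⇒ h = tᵢ·V₁/(2 cos θ_c) = 0.1176·910/(2·0.9293) = 57.58 m.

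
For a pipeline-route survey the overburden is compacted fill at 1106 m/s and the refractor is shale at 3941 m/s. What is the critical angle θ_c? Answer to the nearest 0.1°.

16.3°

Critical incidence: sin θ_c = V₁/V₂ = 1106/3941 = 0.2806.
θ_c = arcsin 0.2806 = 16.30°.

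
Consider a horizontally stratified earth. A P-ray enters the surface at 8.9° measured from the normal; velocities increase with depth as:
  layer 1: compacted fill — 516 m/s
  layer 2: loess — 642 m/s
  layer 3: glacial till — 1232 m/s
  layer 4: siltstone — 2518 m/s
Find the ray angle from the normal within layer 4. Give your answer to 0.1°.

49.0°

Ray parameter p = sin 8.9° / 516 = 2.9983e-04 s/m.
sin θ_4 = p·V_4 = 2.9983e-04 × 2518 = 0.7550.
θ_4 = 49.02° from the vertical.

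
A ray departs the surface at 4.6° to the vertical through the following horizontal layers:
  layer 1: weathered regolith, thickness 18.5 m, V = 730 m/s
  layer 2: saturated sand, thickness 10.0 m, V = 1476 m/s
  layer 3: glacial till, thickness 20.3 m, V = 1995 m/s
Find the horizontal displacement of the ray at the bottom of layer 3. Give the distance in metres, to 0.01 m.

7.69 m

Apply Snell's law at each interface; in layer i the horizontal offset is hᵢ·tan θᵢ.
Layer 1: θ = 4.60°; offset = 18.5·tan 4.60° = 1.4885 m.
Layer 2: sin θ = 1476·sin 4.6°/730 = 0.1622, θ = 9.33°; offset = 10.0·tan 9.33° = 1.6433 m.
Layer 3: sin θ = 1995·sin 4.6°/730 = 0.2192, θ = 12.66°; offset = 20.3·tan 12.66° = 4.5601 m.
Σ offsets = 7.6919 m.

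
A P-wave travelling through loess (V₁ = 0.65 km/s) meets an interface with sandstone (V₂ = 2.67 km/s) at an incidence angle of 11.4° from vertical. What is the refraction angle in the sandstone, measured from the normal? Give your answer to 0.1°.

54.3°

Snell's law: sin θ₂ = (V₂/V₁)·sin θ₁ = (2.67/0.65)·sin 11.4° = 0.8119.
θ₂ = sin⁻¹(0.8119) = 54.28° (from vertical).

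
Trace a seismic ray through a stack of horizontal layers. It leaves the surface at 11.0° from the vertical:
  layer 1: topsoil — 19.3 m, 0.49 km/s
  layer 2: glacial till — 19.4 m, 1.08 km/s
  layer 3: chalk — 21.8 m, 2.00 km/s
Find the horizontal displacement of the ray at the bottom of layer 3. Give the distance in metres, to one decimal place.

Ray parameter p = sin 11.0° / 0.49 km/s = 3.8941e-01 s/km.
Layer 1: θ = 11.00°; offset = 19.3·tan 11.00° = 3.752 m.
Layer 2: sin θ = p·1.08 = 0.4206 → θ = 24.87°; offset = 19.4·tan 24.87° = 8.993 m.
Layer 3: sin θ = p·2.00 = 0.7788 → θ = 51.15°; offset = 21.8·tan 51.15° = 27.067 m.
Total horizontal offset = 39.812 m.

39.8 m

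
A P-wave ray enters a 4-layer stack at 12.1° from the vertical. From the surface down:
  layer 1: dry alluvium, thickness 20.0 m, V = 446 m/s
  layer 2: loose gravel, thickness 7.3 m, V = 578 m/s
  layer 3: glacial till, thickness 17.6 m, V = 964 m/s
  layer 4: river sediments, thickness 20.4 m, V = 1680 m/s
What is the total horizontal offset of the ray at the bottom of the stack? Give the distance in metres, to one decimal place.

Apply Snell's law at each interface; in layer i the horizontal offset is hᵢ·tan θᵢ.
Layer 1: θ = 12.10°; offset = 20.0·tan 12.10° = 4.288 m.
Layer 2: sin θ = 578·sin 12.1°/446 = 0.2717, θ = 15.76°; offset = 7.3·tan 15.76° = 2.061 m.
Layer 3: sin θ = 964·sin 12.1°/446 = 0.4531, θ = 26.94°; offset = 17.6·tan 26.94° = 8.945 m.
Layer 4: sin θ = 1680·sin 12.1°/446 = 0.7896, θ = 52.15°; offset = 20.4·tan 52.15° = 26.250 m.
Σ offsets = 41.543 m.

41.5 m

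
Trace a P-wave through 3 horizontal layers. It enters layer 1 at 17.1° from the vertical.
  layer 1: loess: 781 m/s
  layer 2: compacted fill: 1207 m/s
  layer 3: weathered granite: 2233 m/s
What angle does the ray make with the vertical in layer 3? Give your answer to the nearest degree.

57°

Snell's law across each interface conserves sin θ / V, so sin θ_3 = V_3·sin θ₁/V₁.
sin θ_3 = 2233 × sin 17.1° / 781 = 0.8407.
θ_3 = 57.21° from the vertical.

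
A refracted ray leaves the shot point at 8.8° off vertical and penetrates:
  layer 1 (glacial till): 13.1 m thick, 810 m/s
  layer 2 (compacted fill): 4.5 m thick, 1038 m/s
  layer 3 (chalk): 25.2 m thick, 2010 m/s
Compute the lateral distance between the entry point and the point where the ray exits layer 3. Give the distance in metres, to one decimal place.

Ray parameter p = sin 8.8° / 810 m/s = 1.8887e-04 s/m.
Layer 1: θ = 8.80°; offset = 13.1·tan 8.80° = 2.028 m.
Layer 2: sin θ = p·1038 = 0.1960 → θ = 11.31°; offset = 4.5·tan 11.31° = 0.900 m.
Layer 3: sin θ = p·2010 = 0.3796 → θ = 22.31°; offset = 25.2·tan 22.31° = 10.341 m.
Σ offsets = 13.269 m.

13.3 m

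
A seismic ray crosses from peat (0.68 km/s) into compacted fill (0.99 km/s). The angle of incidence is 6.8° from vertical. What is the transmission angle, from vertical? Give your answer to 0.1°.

sin θ₁/V₁ = sin θ₂/V₂ ⇒ sin θ₂ = 0.99·sin 6.8°/0.68 = 0.99·0.1184/0.68 = 0.1724.
θ₂ = arcsin 0.1724 = 9.93° from the normal.

9.9°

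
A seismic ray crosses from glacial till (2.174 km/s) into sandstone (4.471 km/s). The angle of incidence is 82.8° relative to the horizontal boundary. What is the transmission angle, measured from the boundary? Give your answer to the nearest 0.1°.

Convert to the normal: θ₁ = 90° − 82.8° = 7.2°.
Snell's law: sin θ₂ = (V₂/V₁)·sin θ₁ = (4.471/2.174)·sin 7.2° = 0.2578.
θ₂ = sin⁻¹(0.2578) = 14.94° (from vertical).
From the interface: 90° − 14.94° = 75.06°.

75.1°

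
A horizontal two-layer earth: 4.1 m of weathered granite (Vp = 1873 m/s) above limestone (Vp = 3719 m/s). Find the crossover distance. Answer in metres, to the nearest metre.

14 m

θ_c = arcsin(1873/3719) = 30.24°, so cos θ_c = 0.8639 and tᵢ = 2h cos θ_c/V₁ = 0.0038 s.
At crossover x/V₁ = x/V₂ + tᵢ ⇒ x = tᵢ/(1/V₁ − 1/V₂) = 0.00378/(5.3390e-04 − 2.6889e-04) = 14.27 m.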